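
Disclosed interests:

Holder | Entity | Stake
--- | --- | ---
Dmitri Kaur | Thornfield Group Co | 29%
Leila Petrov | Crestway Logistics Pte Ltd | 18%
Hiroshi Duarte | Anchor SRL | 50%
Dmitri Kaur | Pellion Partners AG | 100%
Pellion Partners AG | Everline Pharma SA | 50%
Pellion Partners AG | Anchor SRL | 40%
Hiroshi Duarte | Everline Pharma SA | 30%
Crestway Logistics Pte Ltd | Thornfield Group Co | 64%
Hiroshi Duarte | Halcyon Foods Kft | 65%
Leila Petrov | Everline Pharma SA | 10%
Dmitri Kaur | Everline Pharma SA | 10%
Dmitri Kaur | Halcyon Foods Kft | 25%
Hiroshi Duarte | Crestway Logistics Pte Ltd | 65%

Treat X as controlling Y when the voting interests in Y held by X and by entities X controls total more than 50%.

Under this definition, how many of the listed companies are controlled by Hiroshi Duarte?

Hiroshi holds 65% of Crestway, so Hiroshi controls Crestway.
Hiroshi holds 65% of Halcyon, so Hiroshi controls Halcyon.
Crestway holds 64% of Thornfield, so Hiroshi controls Thornfield.
No other company's threshold is met.
Hiroshi controls 3 companies.

3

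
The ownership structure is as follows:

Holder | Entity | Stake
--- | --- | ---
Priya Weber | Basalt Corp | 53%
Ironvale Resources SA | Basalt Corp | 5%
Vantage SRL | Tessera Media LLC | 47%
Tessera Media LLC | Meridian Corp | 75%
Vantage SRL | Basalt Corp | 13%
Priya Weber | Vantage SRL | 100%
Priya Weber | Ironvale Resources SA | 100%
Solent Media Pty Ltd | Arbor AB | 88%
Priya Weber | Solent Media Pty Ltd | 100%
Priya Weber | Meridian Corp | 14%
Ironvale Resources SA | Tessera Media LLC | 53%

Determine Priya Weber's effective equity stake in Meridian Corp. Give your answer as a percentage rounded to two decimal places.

89.00%

Priya reaches Meridian along 3 paths.
Via Ironvale → Tessera: 100% × 53% × 75% = 39.75%.
Via Vantage → Tessera: 100% × 47% × 75% = 35.25%.
Direct stake: 14% = 14%.
Total: 39.75% + 35.25% + 14% = 89%.
Rounded: 89.00%.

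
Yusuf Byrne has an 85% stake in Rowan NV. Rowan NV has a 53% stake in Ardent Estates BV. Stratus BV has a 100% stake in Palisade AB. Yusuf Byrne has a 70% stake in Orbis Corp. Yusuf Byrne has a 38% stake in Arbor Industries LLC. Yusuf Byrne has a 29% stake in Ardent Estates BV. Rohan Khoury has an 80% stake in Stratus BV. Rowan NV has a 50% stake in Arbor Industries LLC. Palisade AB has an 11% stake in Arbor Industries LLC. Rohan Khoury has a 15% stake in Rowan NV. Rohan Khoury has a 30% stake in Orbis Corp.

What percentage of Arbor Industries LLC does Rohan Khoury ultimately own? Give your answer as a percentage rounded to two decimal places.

16.30%

Rohan reaches Arbor along 2 paths.
Via Rowan: 15% × 50% = 7.5%.
Via Stratus → Palisade: 80% × 100% × 11% = 8.8%.
Total: 7.5% + 8.8% = 16.3%.
Rounded: 16.30%.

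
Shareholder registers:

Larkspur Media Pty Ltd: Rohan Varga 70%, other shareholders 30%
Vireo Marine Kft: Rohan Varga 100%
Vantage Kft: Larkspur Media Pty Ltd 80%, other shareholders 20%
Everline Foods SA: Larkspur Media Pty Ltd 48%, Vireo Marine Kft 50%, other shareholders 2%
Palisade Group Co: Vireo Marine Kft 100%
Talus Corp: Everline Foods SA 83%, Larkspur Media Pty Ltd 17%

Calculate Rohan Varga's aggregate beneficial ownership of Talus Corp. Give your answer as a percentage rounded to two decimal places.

Rohan reaches Talus along 3 paths.
Via Larkspur → Everline: 70% × 48% × 83% = 27.888%.
Via Vireo → Everline: 100% × 50% × 83% = 41.5%.
Via Larkspur: 70% × 17% = 11.9%.
Total: 27.888% + 41.5% + 11.9% = 81.288%.
Rounded: 81.29%.

81.29%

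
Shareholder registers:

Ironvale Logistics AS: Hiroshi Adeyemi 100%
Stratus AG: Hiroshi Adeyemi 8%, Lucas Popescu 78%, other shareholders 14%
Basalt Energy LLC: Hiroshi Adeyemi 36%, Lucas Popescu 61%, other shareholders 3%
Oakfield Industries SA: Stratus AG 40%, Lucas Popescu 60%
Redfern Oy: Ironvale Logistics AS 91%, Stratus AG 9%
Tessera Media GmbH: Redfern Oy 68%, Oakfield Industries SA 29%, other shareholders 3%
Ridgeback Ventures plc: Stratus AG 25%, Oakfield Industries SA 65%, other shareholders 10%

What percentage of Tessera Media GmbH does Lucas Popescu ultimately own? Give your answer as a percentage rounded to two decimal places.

31.22%

Lucas reaches Tessera along 3 paths.
Via Stratus → Redfern: 78% × 9% × 68% = 4.7736%.
Via Stratus → Oakfield: 78% × 40% × 29% = 9.048%.
Via Oakfield: 60% × 29% = 17.4%.
Total: 4.7736% + 9.048% + 17.4% = 31.2216%.
Rounded: 31.22%.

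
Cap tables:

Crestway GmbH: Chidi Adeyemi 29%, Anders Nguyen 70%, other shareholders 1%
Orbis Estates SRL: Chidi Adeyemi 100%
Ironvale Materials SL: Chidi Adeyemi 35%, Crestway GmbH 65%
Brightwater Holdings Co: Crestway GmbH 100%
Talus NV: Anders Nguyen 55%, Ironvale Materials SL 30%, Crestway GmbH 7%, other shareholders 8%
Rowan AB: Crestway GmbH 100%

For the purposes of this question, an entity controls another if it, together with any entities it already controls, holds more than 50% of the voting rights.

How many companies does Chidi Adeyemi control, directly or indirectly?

Chidi holds 100% of Orbis, so Chidi controls Orbis.
No other company's threshold is met.
Chidi controls 1 company.

1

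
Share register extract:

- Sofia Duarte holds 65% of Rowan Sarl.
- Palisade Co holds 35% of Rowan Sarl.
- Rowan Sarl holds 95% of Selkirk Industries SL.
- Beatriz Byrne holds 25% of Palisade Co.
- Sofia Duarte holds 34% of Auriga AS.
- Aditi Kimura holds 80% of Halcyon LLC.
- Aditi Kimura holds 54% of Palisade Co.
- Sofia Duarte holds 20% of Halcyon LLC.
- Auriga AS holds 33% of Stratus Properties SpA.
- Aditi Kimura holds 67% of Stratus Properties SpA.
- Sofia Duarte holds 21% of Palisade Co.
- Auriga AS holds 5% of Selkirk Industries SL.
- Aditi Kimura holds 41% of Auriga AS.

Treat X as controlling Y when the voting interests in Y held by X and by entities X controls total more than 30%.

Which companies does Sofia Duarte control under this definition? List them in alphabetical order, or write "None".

Sofia holds 65% of Rowan, so Sofia controls Rowan.
Sofia holds 34% of Auriga, so Sofia controls Auriga.
Rowan and Auriga together hold 95% + 5% = 100% of Selkirk, so Sofia controls Selkirk.
Auriga holds 33% of Stratus, so Sofia controls Stratus.
No other company's threshold is met.

Auriga AS, Rowan Sarl, Selkirk Industries SL, Stratus Properties SpA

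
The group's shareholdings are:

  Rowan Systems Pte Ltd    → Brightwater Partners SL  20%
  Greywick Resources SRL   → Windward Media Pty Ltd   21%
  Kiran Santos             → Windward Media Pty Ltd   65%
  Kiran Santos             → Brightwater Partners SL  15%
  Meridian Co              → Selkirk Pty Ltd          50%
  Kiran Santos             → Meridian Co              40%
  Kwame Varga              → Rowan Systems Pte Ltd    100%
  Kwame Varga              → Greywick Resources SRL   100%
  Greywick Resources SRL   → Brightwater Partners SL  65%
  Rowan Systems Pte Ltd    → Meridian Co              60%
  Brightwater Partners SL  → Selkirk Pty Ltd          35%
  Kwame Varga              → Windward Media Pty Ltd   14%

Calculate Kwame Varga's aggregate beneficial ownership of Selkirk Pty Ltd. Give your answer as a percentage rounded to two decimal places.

Kwame reaches Selkirk along 3 paths.
Via Greywick → Brightwater: 100% × 65% × 35% = 22.75%.
Via Rowan → Brightwater: 100% × 20% × 35% = 7%.
Via Rowan → Meridian: 100% × 60% × 50% = 30%.
Total: 22.75% + 7% + 30% = 59.75%.

59.75%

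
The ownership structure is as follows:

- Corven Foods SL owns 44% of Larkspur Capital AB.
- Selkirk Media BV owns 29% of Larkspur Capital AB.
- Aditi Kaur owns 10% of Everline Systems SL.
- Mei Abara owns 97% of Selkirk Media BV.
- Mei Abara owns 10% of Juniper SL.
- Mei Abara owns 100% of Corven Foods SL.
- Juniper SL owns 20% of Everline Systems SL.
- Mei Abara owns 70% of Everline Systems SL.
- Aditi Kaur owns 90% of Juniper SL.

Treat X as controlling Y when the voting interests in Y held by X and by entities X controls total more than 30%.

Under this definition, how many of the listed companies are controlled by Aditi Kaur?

1

Aditi holds 90% of Juniper, so Aditi controls Juniper.
No other company's threshold is met.
Aditi controls 1 company.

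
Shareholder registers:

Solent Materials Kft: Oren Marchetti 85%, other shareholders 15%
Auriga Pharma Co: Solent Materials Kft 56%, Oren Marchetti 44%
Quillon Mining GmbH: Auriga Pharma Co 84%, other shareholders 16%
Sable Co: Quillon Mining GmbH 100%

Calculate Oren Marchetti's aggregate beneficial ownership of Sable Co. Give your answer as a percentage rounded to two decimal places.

Oren reaches Sable along 2 paths.
Via Solent → Auriga → Quillon: 85% × 56% × 84% × 100% = 39.984%.
Via Auriga → Quillon: 44% × 84% × 100% = 36.96%.
Total: 39.984% + 36.96% = 76.944%.
Rounded: 76.94%.

76.94%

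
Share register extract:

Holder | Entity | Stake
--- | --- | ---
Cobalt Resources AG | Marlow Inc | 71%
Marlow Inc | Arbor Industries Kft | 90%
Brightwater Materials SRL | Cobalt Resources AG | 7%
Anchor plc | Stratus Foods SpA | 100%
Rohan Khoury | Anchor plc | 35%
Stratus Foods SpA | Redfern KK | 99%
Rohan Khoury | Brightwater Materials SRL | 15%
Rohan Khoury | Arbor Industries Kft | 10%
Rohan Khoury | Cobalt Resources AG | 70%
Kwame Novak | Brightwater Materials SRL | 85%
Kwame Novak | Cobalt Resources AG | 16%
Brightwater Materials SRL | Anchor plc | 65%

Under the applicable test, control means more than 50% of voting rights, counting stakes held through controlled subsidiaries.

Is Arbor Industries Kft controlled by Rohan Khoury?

Rohan holds 70% of Cobalt, so Rohan controls Cobalt.
Cobalt holds 71% of Marlow, so Rohan controls Marlow.
Rohan and Marlow together hold 10% + 90% = 100% of Arbor, so Rohan controls Arbor.

Yes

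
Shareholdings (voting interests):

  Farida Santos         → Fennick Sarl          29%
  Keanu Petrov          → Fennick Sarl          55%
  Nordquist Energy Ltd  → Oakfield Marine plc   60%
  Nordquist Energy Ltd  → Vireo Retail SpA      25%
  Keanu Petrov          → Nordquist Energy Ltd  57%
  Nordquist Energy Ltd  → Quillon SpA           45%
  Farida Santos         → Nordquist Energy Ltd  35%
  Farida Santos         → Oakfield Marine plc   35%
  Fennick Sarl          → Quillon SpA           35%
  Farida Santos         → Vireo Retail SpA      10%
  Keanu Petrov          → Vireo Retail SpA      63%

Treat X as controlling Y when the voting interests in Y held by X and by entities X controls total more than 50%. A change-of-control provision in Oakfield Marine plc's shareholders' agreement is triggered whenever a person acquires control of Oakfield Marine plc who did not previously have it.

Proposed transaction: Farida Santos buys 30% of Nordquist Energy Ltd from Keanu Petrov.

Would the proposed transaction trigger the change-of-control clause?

The purchase adds only to Farida's holdings (Keanu's stake shrinks), so Farida is the only person who could newly come to control Oakfield.
Farida's largest direct stake is 35% in Nordquist, which does not meet the threshold, so Farida controls no company.
In Oakfield, Farida's side holds only 35%, not > 50%.
So before the transaction, Farida does not control Oakfield.
After the purchase, Farida's direct stake in Nordquist rises to 35% + 30% = 65%, and Keanu's stake falls to 27%.
Farida holds 65% of Nordquist, so Farida controls Nordquist.
Nordquist and Farida together hold 60% + 35% = 95% of Oakfield, so Farida controls Oakfield.
Farida did not control Oakfield before and does after, so the clause is triggered.

Yes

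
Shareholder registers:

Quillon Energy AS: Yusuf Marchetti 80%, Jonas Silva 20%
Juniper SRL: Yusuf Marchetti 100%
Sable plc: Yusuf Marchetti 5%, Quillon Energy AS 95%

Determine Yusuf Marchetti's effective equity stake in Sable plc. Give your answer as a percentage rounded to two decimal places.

81.00%

Yusuf reaches Sable along 2 paths.
Direct stake: 5% = 5%.
Via Quillon: 80% × 95% = 76%.
Total: 5% + 76% = 81%.
Rounded: 81.00%.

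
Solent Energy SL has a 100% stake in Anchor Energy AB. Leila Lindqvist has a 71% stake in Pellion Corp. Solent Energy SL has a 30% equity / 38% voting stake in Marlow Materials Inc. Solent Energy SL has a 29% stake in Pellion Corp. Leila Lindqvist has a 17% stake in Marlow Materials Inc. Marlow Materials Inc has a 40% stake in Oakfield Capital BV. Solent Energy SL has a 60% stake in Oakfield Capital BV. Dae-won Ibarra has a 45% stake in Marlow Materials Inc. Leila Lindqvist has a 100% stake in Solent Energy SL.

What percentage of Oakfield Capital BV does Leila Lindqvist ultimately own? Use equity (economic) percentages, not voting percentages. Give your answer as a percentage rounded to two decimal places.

78.80%

Leila reaches Oakfield along 3 paths.
Via Solent: 100% × 60% = 60%.
Via Solent → Marlow: 100% × 30% × 40% = 12%.
Via Marlow: 17% × 40% = 6.8%.
Total: 60% + 12% + 6.8% = 78.8%.
Rounded: 78.80%.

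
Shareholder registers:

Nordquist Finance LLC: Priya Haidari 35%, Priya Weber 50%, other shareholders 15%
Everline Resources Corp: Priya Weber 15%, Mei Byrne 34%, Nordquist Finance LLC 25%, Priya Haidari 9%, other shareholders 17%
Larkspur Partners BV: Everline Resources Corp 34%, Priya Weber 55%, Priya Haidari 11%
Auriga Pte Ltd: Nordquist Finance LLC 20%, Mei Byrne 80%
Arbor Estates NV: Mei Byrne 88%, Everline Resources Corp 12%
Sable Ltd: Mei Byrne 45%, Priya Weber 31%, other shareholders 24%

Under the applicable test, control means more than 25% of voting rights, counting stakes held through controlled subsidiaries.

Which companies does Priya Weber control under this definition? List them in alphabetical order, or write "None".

Everline Resources Corp, Larkspur Partners BV, Nordquist Finance LLC, Sable Ltd

Priya Weber holds 50% of Nordquist, so Priya Weber controls Nordquist.
Priya Weber and Nordquist together hold 15% + 25% = 40% of Everline, so Priya Weber controls Everline.
Everline and Priya Weber together hold 34% + 55% = 89% of Larkspur, so Priya Weber controls Larkspur.
Priya Weber holds 31% of Sable, so Priya Weber controls Sable.
No other company's threshold is met.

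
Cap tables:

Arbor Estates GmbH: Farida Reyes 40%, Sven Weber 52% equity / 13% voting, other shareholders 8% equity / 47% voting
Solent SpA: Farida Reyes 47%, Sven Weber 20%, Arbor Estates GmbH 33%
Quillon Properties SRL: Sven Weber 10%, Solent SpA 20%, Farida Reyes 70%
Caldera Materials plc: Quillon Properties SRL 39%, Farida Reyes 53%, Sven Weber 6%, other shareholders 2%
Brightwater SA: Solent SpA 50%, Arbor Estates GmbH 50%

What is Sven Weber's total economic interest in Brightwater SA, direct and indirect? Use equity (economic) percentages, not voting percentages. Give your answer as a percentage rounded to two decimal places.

44.58%

Sven reaches Brightwater along 3 paths.
Via Solent: 20% × 50% = 10%.
Via Arbor → Solent: 52% × 33% × 50% = 8.58%.
Via Arbor: 52% × 50% = 26%.
Total: 10% + 8.58% + 26% = 44.58%.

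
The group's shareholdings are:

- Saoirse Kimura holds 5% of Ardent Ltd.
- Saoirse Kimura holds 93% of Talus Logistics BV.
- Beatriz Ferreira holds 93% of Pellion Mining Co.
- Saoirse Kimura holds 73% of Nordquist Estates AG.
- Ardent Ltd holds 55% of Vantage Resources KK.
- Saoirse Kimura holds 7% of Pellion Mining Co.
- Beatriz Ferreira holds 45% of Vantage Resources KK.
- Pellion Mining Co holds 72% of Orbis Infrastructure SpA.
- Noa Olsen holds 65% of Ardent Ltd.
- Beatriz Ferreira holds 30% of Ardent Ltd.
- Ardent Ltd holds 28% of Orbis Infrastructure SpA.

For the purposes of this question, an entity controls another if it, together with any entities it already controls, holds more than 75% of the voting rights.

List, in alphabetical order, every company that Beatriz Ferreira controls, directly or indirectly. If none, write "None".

Pellion Mining Co

Beatriz holds 93% of Pellion, so Beatriz controls Pellion.
No other company's threshold is met.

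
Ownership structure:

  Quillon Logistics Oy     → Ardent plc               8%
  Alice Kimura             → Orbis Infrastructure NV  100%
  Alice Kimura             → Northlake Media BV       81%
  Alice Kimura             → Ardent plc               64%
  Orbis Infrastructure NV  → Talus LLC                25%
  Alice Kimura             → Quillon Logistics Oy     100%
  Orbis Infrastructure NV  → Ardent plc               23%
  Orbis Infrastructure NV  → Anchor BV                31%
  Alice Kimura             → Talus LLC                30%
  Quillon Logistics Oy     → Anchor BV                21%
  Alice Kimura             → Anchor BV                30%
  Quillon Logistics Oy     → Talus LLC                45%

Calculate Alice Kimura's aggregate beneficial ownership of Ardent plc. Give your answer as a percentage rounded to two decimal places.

95.00%

Alice reaches Ardent along 3 paths.
Via Orbis: 100% × 23% = 23%.
Direct stake: 64% = 64%.
Via Quillon: 100% × 8% = 8%.
Total: 23% + 64% + 8% = 95%.
Rounded: 95.00%.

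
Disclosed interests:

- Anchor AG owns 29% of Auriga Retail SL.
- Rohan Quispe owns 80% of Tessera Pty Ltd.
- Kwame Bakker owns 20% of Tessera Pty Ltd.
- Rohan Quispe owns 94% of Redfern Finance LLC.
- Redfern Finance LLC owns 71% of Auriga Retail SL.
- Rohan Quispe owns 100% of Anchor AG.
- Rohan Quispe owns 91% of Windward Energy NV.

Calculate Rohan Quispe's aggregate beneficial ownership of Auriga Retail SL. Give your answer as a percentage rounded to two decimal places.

95.74%

Rohan reaches Auriga along 2 paths.
Via Redfern: 94% × 71% = 66.74%.
Via Anchor: 100% × 29% = 29%.
Total: 66.74% + 29% = 95.74%.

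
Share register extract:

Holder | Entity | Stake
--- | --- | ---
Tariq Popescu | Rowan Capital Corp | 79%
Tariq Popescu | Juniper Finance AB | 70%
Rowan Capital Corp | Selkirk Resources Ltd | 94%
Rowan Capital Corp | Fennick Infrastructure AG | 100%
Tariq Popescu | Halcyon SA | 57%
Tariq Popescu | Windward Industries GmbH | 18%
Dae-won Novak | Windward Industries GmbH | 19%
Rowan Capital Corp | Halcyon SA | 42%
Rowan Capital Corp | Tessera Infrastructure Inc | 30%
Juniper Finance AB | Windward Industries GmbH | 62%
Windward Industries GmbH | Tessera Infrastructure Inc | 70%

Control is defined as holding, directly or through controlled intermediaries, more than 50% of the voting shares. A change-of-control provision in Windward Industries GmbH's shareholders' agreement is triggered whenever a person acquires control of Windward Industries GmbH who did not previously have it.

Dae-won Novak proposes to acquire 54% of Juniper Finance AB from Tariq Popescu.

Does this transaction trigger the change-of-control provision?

Yes

The purchase adds only to Dae-won's holdings (Tariq's stake shrinks), so Dae-won is the only person who could newly come to control Windward.
Dae-won's largest direct stake is 19% in Windward, which does not meet the threshold, so Dae-won controls no company.
In Windward, Dae-won's side holds only 19%, not > 50%.
So before the transaction, Dae-won does not control Windward.
After the purchase, Dae-won holds 54% of Juniper directly, and Tariq's stake falls to 16%.
Dae-won holds 54% of Juniper, so Dae-won controls Juniper.
Juniper and Dae-won together hold 62% + 19% = 81% of Windward, so Dae-won controls Windward.
Dae-won did not control Windward before and does after, so the clause is triggered.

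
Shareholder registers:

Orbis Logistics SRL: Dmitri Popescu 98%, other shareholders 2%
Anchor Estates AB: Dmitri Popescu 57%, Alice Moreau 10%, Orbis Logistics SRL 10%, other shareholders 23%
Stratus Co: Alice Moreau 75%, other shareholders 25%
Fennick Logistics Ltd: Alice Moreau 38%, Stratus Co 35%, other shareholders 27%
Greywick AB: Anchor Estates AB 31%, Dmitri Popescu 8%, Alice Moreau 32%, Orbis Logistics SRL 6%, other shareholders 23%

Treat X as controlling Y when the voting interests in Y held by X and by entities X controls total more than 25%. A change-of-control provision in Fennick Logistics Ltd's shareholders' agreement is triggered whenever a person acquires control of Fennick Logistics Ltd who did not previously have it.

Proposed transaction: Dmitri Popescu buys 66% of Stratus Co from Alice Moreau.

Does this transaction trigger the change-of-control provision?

The purchase adds only to Dmitri's holdings (Alice's stake shrinks), so Dmitri is the only person who could newly come to control Fennick.
Dmitri holds 98% of Orbis, so Dmitri controls Orbis.
Dmitri and Orbis together hold 57% + 10% = 67% of Anchor, so Dmitri controls Anchor.
Anchor and Dmitri and Orbis together hold 31% + 8% + 6% = 45% of Greywick, so Dmitri controls Greywick.
Neither Dmitri nor any entity Dmitri controls holds any voting interest in Fennick.
So before the transaction, Dmitri does not control Fennick.
After the purchase, Dmitri holds 66% of Stratus directly, and Alice's stake falls to 9%.
Dmitri holds 66% of Stratus, so Dmitri controls Stratus.
Stratus holds 35% of Fennick, so Dmitri controls Fennick.
Dmitri did not control Fennick before and does after, so the clause is triggered.

Yes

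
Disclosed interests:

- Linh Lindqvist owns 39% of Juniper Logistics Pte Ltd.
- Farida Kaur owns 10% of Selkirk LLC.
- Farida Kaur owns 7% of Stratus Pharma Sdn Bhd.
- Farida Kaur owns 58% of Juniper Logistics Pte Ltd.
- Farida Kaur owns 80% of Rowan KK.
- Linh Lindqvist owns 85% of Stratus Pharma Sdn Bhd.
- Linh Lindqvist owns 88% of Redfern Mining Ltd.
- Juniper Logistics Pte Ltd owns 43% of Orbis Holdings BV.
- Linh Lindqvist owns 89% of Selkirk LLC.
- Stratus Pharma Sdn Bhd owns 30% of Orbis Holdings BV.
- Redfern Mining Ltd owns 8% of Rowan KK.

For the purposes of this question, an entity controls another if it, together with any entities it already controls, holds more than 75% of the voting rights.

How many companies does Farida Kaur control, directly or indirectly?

1

Farida holds 80% of Rowan, so Farida controls Rowan.
No other company's threshold is met.
Farida controls 1 company.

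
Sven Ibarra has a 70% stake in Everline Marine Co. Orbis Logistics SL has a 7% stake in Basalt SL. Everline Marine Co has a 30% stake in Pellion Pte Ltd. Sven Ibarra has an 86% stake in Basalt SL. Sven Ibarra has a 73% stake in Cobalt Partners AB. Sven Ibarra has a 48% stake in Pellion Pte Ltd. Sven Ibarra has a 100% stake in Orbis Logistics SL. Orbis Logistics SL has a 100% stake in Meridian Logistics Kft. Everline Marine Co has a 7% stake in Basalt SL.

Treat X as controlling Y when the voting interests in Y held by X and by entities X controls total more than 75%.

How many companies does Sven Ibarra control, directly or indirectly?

Sven holds 100% of Orbis, so Sven controls Orbis.
Orbis and Sven together hold 7% + 86% = 93% of Basalt, so Sven controls Basalt.
Orbis holds 100% of Meridian, so Sven controls Meridian.
No other company's threshold is met.
Sven controls 3 companies.

3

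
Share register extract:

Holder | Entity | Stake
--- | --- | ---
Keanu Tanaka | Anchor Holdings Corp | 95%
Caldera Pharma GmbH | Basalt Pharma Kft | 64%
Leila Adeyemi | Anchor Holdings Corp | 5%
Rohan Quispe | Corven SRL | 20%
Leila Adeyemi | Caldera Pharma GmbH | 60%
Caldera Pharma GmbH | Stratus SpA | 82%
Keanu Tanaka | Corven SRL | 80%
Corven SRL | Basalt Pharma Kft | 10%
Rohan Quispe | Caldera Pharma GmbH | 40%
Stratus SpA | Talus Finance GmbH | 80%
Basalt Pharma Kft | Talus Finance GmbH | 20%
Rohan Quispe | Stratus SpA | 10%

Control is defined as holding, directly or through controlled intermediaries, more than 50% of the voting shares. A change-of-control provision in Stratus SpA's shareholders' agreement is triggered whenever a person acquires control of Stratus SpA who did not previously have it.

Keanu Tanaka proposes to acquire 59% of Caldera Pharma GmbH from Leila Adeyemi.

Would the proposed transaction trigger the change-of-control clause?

The purchase adds only to Keanu's holdings (Leila's stake shrinks), so Keanu is the only person who could newly come to control Stratus.
Keanu holds 95% of Anchor, so Keanu controls Anchor.
Keanu holds 80% of Corven, so Keanu controls Corven.
Neither Keanu nor any entity Keanu controls holds any voting interest in Stratus.
So before the transaction, Keanu does not control Stratus.
After the purchase, Keanu holds 59% of Caldera directly, and Leila's stake falls to 1%.
Keanu holds 59% of Caldera, so Keanu controls Caldera.
Caldera holds 82% of Stratus, so Keanu controls Stratus.
Keanu did not control Stratus before and does after, so the clause is triggered.

Yes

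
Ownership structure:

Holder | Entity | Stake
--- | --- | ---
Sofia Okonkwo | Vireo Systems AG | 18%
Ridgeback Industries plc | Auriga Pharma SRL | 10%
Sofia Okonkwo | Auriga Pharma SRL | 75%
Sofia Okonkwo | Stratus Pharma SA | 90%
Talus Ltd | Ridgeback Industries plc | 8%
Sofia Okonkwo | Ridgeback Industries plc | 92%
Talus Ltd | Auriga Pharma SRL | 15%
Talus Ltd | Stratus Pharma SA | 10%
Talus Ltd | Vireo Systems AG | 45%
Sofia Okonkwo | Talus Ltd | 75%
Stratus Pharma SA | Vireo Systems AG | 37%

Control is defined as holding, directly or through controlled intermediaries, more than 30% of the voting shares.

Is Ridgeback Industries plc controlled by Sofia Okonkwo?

Sofia holds 75% of Talus, so Sofia controls Talus.
Talus and Sofia together hold 8% + 92% = 100% of Ridgeback, so Sofia controls Ridgeback.

Yes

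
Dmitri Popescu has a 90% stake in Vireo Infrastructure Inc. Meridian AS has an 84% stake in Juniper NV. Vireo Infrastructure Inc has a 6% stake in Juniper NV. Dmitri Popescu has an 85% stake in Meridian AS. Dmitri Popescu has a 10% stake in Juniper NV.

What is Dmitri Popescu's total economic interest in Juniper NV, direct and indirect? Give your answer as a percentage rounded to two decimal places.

86.80%

Dmitri reaches Juniper along 3 paths.
Direct stake: 10% = 10%.
Via Meridian: 85% × 84% = 71.4%.
Via Vireo: 90% × 6% = 5.4%.
Total: 10% + 71.4% + 5.4% = 86.8%.
Rounded: 86.80%.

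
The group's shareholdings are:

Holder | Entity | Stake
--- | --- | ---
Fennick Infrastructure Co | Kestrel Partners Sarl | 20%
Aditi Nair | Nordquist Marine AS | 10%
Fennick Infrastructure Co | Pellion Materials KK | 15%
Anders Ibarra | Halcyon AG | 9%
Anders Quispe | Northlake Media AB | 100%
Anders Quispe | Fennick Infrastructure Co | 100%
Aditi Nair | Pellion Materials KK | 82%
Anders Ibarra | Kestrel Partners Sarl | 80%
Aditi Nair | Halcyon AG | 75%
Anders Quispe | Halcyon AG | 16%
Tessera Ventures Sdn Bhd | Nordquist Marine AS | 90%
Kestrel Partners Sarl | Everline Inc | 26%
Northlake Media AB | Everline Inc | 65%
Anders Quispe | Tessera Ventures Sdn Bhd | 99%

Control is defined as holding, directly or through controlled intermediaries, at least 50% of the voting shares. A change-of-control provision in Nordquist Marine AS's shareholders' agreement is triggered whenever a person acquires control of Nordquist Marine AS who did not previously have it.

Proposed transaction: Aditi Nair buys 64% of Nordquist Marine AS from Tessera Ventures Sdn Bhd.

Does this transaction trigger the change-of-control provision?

The purchase adds only to Aditi's holdings (Tessera's stake shrinks), so Aditi is the only person who could newly come to control Nordquist.
Aditi holds 82% of Pellion, so Aditi controls Pellion.
Aditi holds 75% of Halcyon, so Aditi controls Halcyon.
In Nordquist, Aditi's side holds only 10%, not ≥ 50%.
So before the transaction, Aditi does not control Nordquist.
After the purchase, Aditi's direct stake in Nordquist rises to 10% + 64% = 74%, and Tessera's stake falls to 26%.
Aditi holds 74% of Nordquist, so Aditi controls Nordquist.
Aditi did not control Nordquist before and does after, so the clause is triggered.

Yes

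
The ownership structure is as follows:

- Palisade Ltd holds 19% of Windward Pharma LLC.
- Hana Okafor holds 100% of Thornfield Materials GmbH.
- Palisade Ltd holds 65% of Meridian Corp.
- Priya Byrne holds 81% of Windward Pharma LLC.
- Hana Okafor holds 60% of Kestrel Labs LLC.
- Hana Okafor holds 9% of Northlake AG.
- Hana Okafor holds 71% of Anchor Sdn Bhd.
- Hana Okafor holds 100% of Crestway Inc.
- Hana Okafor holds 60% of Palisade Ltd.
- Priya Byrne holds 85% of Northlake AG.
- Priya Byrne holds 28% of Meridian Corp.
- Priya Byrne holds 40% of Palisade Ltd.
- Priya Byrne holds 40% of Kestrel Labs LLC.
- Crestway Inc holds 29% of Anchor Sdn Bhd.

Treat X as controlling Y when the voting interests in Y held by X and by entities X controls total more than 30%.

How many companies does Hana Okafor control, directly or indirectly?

6

Hana holds 60% of Palisade, so Hana controls Palisade.
Hana holds 60% of Kestrel, so Hana controls Kestrel.
Hana holds 100% of Crestway, so Hana controls Crestway.
Hana holds 100% of Thornfield, so Hana controls Thornfield.
Palisade holds 65% of Meridian, so Hana controls Meridian.
Crestway and Hana together hold 29% + 71% = 100% of Anchor, so Hana controls Anchor.
No other company's threshold is met.
Hana controls 6 companies.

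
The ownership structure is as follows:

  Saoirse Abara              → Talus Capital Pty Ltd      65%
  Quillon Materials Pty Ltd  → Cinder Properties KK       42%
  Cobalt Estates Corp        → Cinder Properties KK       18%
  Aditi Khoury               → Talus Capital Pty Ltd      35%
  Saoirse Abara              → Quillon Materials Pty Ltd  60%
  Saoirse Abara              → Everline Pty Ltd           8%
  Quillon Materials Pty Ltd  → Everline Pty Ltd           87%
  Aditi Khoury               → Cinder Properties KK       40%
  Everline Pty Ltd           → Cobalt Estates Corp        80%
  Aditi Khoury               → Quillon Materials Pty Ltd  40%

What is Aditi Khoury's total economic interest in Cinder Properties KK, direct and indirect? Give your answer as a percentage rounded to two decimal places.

Aditi reaches Cinder along 3 paths.
Direct stake: 40% = 40%.
Via Quillon → Everline → Cobalt: 40% × 87% × 80% × 18% = 5.0112%.
Via Quillon: 40% × 42% = 16.8%.
Total: 40% + 5.0112% + 16.8% = 61.8112%.
Rounded: 61.81%.

61.81%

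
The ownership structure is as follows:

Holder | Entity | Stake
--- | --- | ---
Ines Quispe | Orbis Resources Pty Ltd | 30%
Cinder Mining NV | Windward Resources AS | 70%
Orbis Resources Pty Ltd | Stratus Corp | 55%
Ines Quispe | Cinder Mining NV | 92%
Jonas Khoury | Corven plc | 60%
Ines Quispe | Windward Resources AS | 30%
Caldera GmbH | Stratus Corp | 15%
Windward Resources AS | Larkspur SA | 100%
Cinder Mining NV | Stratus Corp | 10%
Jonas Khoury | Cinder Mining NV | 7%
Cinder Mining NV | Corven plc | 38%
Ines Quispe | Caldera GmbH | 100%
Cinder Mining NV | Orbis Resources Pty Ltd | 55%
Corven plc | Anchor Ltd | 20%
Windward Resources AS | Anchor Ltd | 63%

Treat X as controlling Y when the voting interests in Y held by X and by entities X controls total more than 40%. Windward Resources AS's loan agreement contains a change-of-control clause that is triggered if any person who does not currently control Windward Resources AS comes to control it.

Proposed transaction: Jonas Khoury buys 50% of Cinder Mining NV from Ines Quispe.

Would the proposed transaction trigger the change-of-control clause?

Yes

The purchase adds only to Jonas's holdings (Ines's stake shrinks), so Jonas is the only person who could newly come to control Windward.
Jonas holds 60% of Corven, so Jonas controls Corven.
Neither Jonas nor any entity Jonas controls holds any voting interest in Windward.
So before the transaction, Jonas does not control Windward.
After the purchase, Jonas's direct stake in Cinder rises to 7% + 50% = 57%, and Ines's stake falls to 42%.
Jonas holds 57% of Cinder, so Jonas controls Cinder.
Cinder holds 70% of Windward, so Jonas controls Windward.
Jonas did not control Windward before and does after, so the clause is triggered.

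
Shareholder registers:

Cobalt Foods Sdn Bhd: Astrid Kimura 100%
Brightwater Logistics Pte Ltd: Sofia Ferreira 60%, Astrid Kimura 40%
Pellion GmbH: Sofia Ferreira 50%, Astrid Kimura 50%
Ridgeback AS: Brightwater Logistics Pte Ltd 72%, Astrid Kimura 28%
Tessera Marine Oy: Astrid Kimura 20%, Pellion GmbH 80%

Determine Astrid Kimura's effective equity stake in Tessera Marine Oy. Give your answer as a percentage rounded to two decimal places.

Astrid reaches Tessera along 2 paths.
Direct stake: 20% = 20%.
Via Pellion: 50% × 80% = 40%.
Total: 20% + 40% = 60%.
Rounded: 60.00%.

60.00%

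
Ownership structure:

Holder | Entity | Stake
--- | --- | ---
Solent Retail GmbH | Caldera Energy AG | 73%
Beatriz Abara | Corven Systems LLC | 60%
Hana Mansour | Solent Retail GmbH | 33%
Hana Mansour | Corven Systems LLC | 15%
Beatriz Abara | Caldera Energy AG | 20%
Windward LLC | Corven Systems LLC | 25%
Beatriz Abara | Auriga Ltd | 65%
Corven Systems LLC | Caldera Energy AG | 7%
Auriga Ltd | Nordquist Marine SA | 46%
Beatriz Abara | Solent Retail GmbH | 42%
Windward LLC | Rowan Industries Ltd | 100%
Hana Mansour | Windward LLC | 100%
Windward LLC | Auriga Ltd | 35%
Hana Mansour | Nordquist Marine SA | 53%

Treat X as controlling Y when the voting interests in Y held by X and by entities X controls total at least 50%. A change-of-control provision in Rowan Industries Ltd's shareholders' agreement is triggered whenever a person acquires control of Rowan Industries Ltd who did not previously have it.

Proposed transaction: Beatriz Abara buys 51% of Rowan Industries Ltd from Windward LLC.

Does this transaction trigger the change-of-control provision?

Yes

The purchase adds only to Beatriz's holdings (Windward's stake shrinks), so Beatriz is the only person who could newly come to control Rowan.
Beatriz holds 65% of Auriga, so Beatriz controls Auriga.
Beatriz holds 60% of Corven, so Beatriz controls Corven.
Neither Beatriz nor any entity Beatriz controls holds any voting interest in Rowan.
So before the transaction, Beatriz does not control Rowan.
After the purchase, Beatriz holds 51% of Rowan directly, and Windward's stake falls to 49%.
Beatriz holds 51% of Rowan, so Beatriz controls Rowan.
Beatriz did not control Rowan before and does after, so the clause is triggered.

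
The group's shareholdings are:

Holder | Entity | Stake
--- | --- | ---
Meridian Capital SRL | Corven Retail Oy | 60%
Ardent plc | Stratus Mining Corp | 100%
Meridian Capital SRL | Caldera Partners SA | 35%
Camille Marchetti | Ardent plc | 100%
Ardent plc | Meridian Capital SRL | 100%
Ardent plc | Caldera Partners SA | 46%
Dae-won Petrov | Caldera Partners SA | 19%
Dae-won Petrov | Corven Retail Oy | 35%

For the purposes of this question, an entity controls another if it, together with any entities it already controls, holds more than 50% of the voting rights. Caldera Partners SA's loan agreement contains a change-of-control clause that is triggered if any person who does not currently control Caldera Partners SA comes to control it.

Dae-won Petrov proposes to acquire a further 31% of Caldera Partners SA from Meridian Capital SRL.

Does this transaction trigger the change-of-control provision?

The purchase adds only to Dae-won's holdings (Meridian's stake shrinks), so Dae-won is the only person who could newly come to control Caldera.
Dae-won's largest direct stake is 35% in Corven, which does not meet the threshold, so Dae-won controls no company.
In Caldera, Dae-won's side holds only 19%, not > 50%.
So before the transaction, Dae-won does not control Caldera.
After the purchase, Dae-won's direct stake in Caldera rises to 19% + 31% = 50%, and Meridian's stake falls to 4%.
After the transaction, Dae-won's side holds 50% of Caldera, not > 50%, so Dae-won still does not control Caldera.
No new person acquires control, so the clause is not triggered.

No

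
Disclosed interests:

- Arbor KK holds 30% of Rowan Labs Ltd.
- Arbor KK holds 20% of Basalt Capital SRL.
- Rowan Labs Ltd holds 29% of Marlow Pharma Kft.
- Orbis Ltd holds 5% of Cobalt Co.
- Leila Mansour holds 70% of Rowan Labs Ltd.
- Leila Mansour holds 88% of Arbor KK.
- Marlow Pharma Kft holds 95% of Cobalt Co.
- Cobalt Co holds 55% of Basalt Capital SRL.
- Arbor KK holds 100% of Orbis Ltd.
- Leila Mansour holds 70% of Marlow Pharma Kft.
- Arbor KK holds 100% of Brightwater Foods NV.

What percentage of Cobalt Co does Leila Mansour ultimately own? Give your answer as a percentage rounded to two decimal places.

97.46%

Leila reaches Cobalt along 4 paths.
Via Marlow: 70% × 95% = 66.5%.
Via Rowan → Marlow: 70% × 29% × 95% = 19.285%.
Via Arbor → Rowan → Marlow: 88% × 30% × 29% × 95% = 7.2732%.
Via Arbor → Orbis: 88% × 100% × 5% = 4.4%.
Total: 66.5% + 19.285% + 7.2732% + 4.4% = 97.4582%.
Rounded: 97.46%.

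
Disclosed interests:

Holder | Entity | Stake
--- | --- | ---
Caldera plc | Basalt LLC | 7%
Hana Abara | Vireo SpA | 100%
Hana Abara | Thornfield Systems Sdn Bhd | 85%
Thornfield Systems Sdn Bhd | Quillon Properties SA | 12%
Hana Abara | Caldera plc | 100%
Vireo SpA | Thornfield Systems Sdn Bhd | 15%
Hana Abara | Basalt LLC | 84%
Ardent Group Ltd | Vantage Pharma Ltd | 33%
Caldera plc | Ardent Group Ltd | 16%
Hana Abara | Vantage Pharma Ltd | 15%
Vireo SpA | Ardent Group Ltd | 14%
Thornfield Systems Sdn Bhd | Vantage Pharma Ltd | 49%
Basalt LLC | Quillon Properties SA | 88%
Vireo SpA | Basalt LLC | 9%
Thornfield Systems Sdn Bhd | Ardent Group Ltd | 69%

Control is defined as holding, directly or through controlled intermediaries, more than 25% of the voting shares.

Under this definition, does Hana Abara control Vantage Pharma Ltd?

Hana holds 100% of Vireo, so Hana controls Vireo.
Hana and Vireo together hold 85% + 15% = 100% of Thornfield, so Hana controls Thornfield.
Hana holds 100% of Caldera, so Hana controls Caldera.
Thornfield and Vireo and Caldera together hold 69% + 14% + 16% = 99% of Ardent, so Hana controls Ardent.
Hana and Ardent and Thornfield together hold 15% + 33% + 49% = 97% of Vantage, so Hana controls Vantage.

Yes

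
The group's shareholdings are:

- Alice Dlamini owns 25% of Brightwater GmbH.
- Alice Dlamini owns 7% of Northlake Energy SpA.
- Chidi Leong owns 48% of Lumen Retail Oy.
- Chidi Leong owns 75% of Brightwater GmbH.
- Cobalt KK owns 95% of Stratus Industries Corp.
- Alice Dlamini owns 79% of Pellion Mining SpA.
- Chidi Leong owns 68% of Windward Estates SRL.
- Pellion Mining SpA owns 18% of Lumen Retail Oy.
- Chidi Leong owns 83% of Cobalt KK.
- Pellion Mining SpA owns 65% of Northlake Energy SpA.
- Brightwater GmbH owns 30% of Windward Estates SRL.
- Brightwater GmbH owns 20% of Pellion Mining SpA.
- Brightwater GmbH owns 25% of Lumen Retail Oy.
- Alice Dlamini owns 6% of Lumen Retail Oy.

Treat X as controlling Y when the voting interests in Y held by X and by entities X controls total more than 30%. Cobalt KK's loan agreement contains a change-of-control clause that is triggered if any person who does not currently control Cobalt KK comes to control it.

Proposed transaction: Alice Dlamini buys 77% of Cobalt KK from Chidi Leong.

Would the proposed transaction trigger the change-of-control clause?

The purchase adds only to Alice's holdings (Chidi's stake shrinks), so Alice is the only person who could newly come to control Cobalt.
Alice holds 79% of Pellion, so Alice controls Pellion.
Pellion and Alice together hold 65% + 7% = 72% of Northlake, so Alice controls Northlake.
Neither Alice nor any entity Alice controls holds any voting interest in Cobalt.
So before the transaction, Alice does not control Cobalt.
After the purchase, Alice holds 77% of Cobalt directly, and Chidi's stake falls to 6%.
Alice holds 77% of Cobalt, so Alice controls Cobalt.
Alice did not control Cobalt before and does after, so the clause is triggered.

Yes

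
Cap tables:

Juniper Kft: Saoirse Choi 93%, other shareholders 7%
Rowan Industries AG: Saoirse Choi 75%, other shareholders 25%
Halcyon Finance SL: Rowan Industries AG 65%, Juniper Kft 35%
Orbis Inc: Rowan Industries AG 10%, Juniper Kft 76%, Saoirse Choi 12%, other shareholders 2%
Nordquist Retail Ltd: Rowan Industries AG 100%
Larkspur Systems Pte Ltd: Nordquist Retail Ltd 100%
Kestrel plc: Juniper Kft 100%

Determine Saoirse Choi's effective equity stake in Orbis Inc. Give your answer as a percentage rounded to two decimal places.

90.18%

Saoirse reaches Orbis along 3 paths.
Via Rowan: 75% × 10% = 7.5%.
Via Juniper: 93% × 76% = 70.68%.
Direct stake: 12% = 12%.
Total: 7.5% + 70.68% + 12% = 90.18%.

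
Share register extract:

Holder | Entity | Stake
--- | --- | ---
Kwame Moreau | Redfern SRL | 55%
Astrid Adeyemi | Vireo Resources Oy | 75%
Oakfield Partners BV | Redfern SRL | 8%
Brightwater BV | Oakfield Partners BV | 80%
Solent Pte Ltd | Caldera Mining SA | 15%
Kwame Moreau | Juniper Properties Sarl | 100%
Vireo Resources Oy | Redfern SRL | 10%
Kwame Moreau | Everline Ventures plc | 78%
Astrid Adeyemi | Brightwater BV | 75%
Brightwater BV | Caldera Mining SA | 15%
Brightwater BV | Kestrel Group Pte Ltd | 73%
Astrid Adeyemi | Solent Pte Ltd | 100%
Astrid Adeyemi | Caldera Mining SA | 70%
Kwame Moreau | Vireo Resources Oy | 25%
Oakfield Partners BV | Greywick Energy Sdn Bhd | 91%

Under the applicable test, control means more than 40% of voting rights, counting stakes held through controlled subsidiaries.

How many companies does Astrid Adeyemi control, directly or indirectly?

7

Astrid holds 100% of Solent, so Astrid controls Solent.
Astrid holds 75% of Brightwater, so Astrid controls Brightwater.
Brightwater holds 80% of Oakfield, so Astrid controls Oakfield.
Solent and Brightwater and Astrid together hold 15% + 15% + 70% = 100% of Caldera, so Astrid controls Caldera.
Astrid holds 75% of Vireo, so Astrid controls Vireo.
Brightwater holds 73% of Kestrel, so Astrid controls Kestrel.
Oakfield holds 91% of Greywick, so Astrid controls Greywick.
No other company's threshold is met.
Astrid controls 7 companies.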